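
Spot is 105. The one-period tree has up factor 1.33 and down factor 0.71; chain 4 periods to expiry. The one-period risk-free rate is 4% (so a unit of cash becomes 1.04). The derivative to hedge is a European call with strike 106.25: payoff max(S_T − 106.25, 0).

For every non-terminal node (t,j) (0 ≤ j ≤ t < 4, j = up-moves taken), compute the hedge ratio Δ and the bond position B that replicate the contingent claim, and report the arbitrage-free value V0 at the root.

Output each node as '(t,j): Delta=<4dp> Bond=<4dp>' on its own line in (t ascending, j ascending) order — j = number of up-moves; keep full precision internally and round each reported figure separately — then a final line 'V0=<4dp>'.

(0,0): Delta=0.6907 Bond=-40.5998
(1,0): Delta=0.3918 Bond=-19.9404
(1,1): Delta=0.8309 Bond=-61.8061
(2,0): Delta=0.0000 Bond=0.0000
(2,1): Delta=0.5756 Bond=-38.9624
(2,2): Delta=0.9507 Bond=-86.5256
(3,0): Delta=0.0000 Bond=0.0000
(3,1): Delta=0.0000 Bond=0.0000
(3,2): Delta=0.8456 Bond=-76.1302
(3,3): Delta=1.0000 Bond=-102.1635
V0=31.9240

The replicating-portfolio and risk-neutral prices coincide; use p* = (1.04−0.71)/(1.33−0.71) = 0.5323 for the latter.
Terminal payoffs: V(4,0)=0.0000, V(4,1)=0.0000, V(4,2)=0.0000, V(4,3)=69.1391, V(4,4)=222.2958
(3,0): S=37.5807. Δ = (V_up−V_dn)/(S_up−S_dn) = (0.0000−0.0000)/(49.9823−26.6823) = 0.0000. V = [p*·0.0000 + (1−p*)·0.0000]/1.04 = 0.0000. B = V − Δ·S = 0.0000.
(3,1): S=70.3976. Δ = (V_up−V_dn)/(S_up−S_dn) = (0.0000−0.0000)/(93.6288−49.9823) = 0.0000. V = [p*·0.0000 + (1−p*)·0.0000]/1.04 = 0.0000. B = V − Δ·S = 0.0000.
(3,2): S=131.8715. Δ = (V_up−V_dn)/(S_up−S_dn) = (69.1391−0.0000)/(175.3891−93.6288) = 0.8456. V = [p*·69.1391 + (1−p*)·0.0000]/1.04 = 35.3845. B = V − Δ·S = -76.1302.
(3,3): S=247.0269. Δ = (V_up−V_dn)/(S_up−S_dn) = (222.2958−69.1391)/(328.5458−175.3891) = 1.0000. V = [p*·222.2958 + (1−p*)·69.1391]/1.04 = 144.8634. B = V − Δ·S = -102.1635.
(2,0): S=52.9305. Δ = (V_up−V_dn)/(S_up−S_dn) = (0.0000−0.0000)/(70.3976−37.5807) = 0.0000. V = [p*·0.0000 + (1−p*)·0.0000]/1.04 = 0.0000. B = V − Δ·S = 0.0000.
(2,1): S=99.1515. Δ = (V_up−V_dn)/(S_up−S_dn) = (35.3845−0.0000)/(131.8715−70.3976) = 0.5756. V = [p*·35.3845 + (1−p*)·0.0000]/1.04 = 18.1093. B = V − Δ·S = -38.9624.
(2,2): S=185.7345. Δ = (V_up−V_dn)/(S_up−S_dn) = (144.8634−35.3845)/(247.0269−131.8715) = 0.9507. V = [p*·144.8634 + (1−p*)·35.3845]/1.04 = 90.0534. B = V − Δ·S = -86.5256.
(1,0): S=74.5500. Δ = (V_up−V_dn)/(S_up−S_dn) = (18.1093−0.0000)/(99.1515−52.9305) = 0.3918. V = [p*·18.1093 + (1−p*)·0.0000]/1.04 = 9.2681. B = V − Δ·S = -19.9404.
(1,1): S=139.6500. Δ = (V_up−V_dn)/(S_up−S_dn) = (90.0534−18.1093)/(185.7345−99.1515) = 0.8309. V = [p*·90.0534 + (1−p*)·18.1093]/1.04 = 54.2328. B = V − Δ·S = -61.8061.
(0,0): S=105.0000. Δ = (V_up−V_dn)/(S_up−S_dn) = (54.2328−9.2681)/(139.6500−74.5500) = 0.6907. V = [p*·54.2328 + (1−p*)·9.2681]/1.04 = 31.9240. B = V − Δ·S = -40.5998.
Each (Δ,B) replicates both successor values, so the strategy is self-financing and V0 is arbitrage-free.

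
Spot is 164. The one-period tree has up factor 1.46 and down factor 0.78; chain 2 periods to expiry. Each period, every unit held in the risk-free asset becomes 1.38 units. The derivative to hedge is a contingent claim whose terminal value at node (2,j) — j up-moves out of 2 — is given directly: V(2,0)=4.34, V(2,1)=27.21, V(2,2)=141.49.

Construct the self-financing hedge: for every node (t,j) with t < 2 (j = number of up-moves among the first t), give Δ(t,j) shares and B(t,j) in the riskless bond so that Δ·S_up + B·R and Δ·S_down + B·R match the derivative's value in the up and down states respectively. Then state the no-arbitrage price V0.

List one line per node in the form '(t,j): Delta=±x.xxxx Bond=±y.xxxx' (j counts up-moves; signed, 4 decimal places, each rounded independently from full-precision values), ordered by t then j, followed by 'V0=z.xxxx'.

The replicating-portfolio and risk-neutral prices coincide; use p* = (1.38−0.78)/(1.46−0.78) = 0.8824 for the latter.
At expiry t=2: V(2,0)=4.3400, V(2,1)=27.2100, V(2,2)=141.4900
(1,0): S=127.9200. Δ = (V_up−V_dn)/(S_up−S_dn) = (27.2100−4.3400)/(186.7632−99.7776) = 0.2629. V = [p*·27.2100 + (1−p*)·4.3400]/1.38 = 17.7677. B = V − Δ·S = -15.8647.
(1,1): S=239.4400. Δ = (V_up−V_dn)/(S_up−S_dn) = (141.4900−27.2100)/(349.5824−186.7632) = 0.7019. V = [p*·141.4900 + (1−p*)·27.2100]/1.38 = 92.7864. B = V − Δ·S = -75.2724.
(0,0): S=164.0000. Δ = (V_up−V_dn)/(S_up−S_dn) = (92.7864−17.7677)/(239.4400−127.9200) = 0.6727. V = [p*·92.7864 + (1−p*)·17.7677]/1.38 = 60.8411. B = V − Δ·S = -49.4806.
The time-0 hedge costs 60.8411, which is the no-arbitrage price.

(0,0): Delta=0.6727 Bond=-49.4806
(1,0): Delta=0.2629 Bond=-15.8647
(1,1): Delta=0.7019 Bond=-75.2724
V0=60.8411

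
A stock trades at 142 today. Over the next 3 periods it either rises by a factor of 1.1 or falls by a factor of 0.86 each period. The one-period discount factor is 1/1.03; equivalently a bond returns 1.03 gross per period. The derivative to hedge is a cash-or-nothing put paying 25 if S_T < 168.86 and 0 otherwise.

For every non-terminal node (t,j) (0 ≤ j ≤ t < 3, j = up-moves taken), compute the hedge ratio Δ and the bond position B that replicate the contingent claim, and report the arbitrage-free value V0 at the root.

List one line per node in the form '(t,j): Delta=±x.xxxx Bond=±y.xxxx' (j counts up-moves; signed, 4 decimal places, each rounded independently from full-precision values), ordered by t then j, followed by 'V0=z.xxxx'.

(0,0): Delta=-0.3469 Bond=64.0116
(1,0): Delta=0.0000 Bond=23.5649
(1,1): Delta=-0.4586 Bond=83.3772
(2,0): Delta=0.0000 Bond=24.2718
(2,1): Delta=0.0000 Bond=24.2718
(2,2): Delta=-0.6063 Bond=111.2460
V0=14.7476

Under the risk-neutral measure, an up-move has probability p* = (R−d)/(u−d) = 0.7083 and values discount at R = 1.03.
Payoff layer (t=3): V(3,0)=25.0000, V(3,1)=25.0000, V(3,2)=25.0000, V(3,3)=0.0000
Node (2,0) S=105.0232: V=(p*·25.0000+(1−p*)·25.0000)/1.03=24.2718; Δ=(25.0000−25.0000)/(115.5255−90.3200)=0.0000; B=V−Δ·S=24.2718
Node (2,1) S=134.3320: V=(p*·25.0000+(1−p*)·25.0000)/1.03=24.2718; Δ=(25.0000−25.0000)/(147.7652−115.5255)=0.0000; B=V−Δ·S=24.2718
Node (2,2) S=171.8200: V=(p*·0.0000+(1−p*)·25.0000)/1.03=7.0793; Δ=(0.0000−25.0000)/(189.0020−147.7652)=-0.6063; B=V−Δ·S=111.2460
Node (1,0) S=122.1200: V=(p*·24.2718+(1−p*)·24.2718)/1.03=23.5649; Δ=(24.2718−24.2718)/(134.3320−105.0232)=0.0000; B=V−Δ·S=23.5649
Node (1,1) S=156.2000: V=(p*·7.0793+(1−p*)·24.2718)/1.03=11.7415; Δ=(7.0793−24.2718)/(171.8200−134.3320)=-0.4586; B=V−Δ·S=83.3772
Node (0,0) S=142.0000: V=(p*·11.7415+(1−p*)·23.5649)/1.03=14.7476; Δ=(11.7415−23.5649)/(156.2000−122.1200)=-0.3469; B=V−Δ·S=64.0116
Self-financing check: at every node Δ·S+B equals the discounted successor values.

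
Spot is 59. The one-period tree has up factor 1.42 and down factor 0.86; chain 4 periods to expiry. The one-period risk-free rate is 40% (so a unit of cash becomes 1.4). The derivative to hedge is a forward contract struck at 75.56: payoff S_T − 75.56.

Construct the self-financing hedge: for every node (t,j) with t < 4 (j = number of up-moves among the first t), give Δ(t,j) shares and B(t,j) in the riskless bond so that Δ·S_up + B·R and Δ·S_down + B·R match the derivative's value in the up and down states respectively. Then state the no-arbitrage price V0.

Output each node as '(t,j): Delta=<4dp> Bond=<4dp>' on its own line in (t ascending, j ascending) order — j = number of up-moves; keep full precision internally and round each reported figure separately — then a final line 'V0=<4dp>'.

The replicating-portfolio and risk-neutral prices coincide; use p* = (1.4−0.86)/(1.42−0.86) = 0.9643 for the latter.
Terminal values V(4,·): V(4,0)=-43.2865, V(4,1)=-22.2712, V(4,2)=12.4284, V(4,3)=69.7232, V(4,4)=164.3263
  t=3,j=0: stock 37.5273 → up 53.2888 (V=-22.2712), down 32.2735 (V=-43.2865). Price -16.4441; hedge Δ=1.0000, bond B=-53.9714.
  t=3,j=1: stock 61.9637 → up 87.9884 (V=12.4284), down 53.2888 (V=-22.2712). Price 7.9923; hedge Δ=1.0000, bond B=-53.9714.
  t=3,j=2: stock 102.3121 → up 145.2832 (V=69.7232), down 87.9884 (V=12.4284). Price 48.3407; hedge Δ=1.0000, bond B=-53.9714.
  t=3,j=3: stock 168.9340 → up 239.8863 (V=164.3263), down 145.2832 (V=69.7232). Price 114.9626; hedge Δ=1.0000, bond B=-53.9714.
  t=2,j=0: stock 43.6364 → up 61.9637 (V=7.9923), down 37.5273 (V=-16.4441). Price 5.0854; hedge Δ=1.0000, bond B=-38.5510.
  t=2,j=1: stock 72.0508 → up 102.3121 (V=48.3407), down 61.9637 (V=7.9923). Price 33.4998; hedge Δ=1.0000, bond B=-38.5510.
  t=2,j=2: stock 118.9676 → up 168.9340 (V=114.9626), down 102.3121 (V=48.3407). Price 80.4166; hedge Δ=1.0000, bond B=-38.5510.
  t=1,j=0: stock 50.7400 → up 72.0508 (V=33.4998), down 43.6364 (V=5.0854). Price 23.2036; hedge Δ=1.0000, bond B=-27.5364.
  t=1,j=1: stock 83.7800 → up 118.9676 (V=80.4166), down 72.0508 (V=33.4998). Price 56.2436; hedge Δ=1.0000, bond B=-27.5364.
  t=0,j=0: stock 59.0000 → up 83.7800 (V=56.2436), down 50.7400 (V=23.2036). Price 39.3311; hedge Δ=1.0000, bond B=-19.6689.
The time-0 hedge costs 39.3311, which is the no-arbitrage price.

(0,0): Delta=1.0000 Bond=-19.6689
(1,0): Delta=1.0000 Bond=-27.5364
(1,1): Delta=1.0000 Bond=-27.5364
(2,0): Delta=1.0000 Bond=-38.5510
(2,1): Delta=1.0000 Bond=-38.5510
(2,2): Delta=1.0000 Bond=-38.5510
(3,0): Delta=1.0000 Bond=-53.9714
(3,1): Delta=1.0000 Bond=-53.9714
(3,2): Delta=1.0000 Bond=-53.9714
(3,3): Delta=1.0000 Bond=-53.9714
V0=39.3311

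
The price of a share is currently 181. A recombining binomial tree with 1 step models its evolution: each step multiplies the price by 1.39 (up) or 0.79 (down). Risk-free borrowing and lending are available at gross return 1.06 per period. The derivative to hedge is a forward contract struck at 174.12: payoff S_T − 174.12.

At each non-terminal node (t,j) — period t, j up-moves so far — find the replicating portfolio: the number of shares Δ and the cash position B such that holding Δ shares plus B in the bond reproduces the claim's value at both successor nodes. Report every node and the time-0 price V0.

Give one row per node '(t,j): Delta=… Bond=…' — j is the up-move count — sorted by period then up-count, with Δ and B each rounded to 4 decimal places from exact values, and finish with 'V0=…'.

(0,0): Delta=1.0000 Bond=-164.2642
V0=16.7358

Since d<R<u, set p* = (R−d)/(u−d) = 0.4500; price each node as the discounted p*-expectation of its children.
Terminal payoffs: V(1,0)=-31.1300, V(1,1)=77.4700
Node (0,0) S=181.0000: V=(p*·77.4700+(1−p*)·-31.1300)/1.06=16.7358; Δ=(77.4700−-31.1300)/(251.5900−142.9900)=1.0000; B=V−Δ·S=-164.2642
Root portfolio cost Δ·181+B reproduces V0=16.7358.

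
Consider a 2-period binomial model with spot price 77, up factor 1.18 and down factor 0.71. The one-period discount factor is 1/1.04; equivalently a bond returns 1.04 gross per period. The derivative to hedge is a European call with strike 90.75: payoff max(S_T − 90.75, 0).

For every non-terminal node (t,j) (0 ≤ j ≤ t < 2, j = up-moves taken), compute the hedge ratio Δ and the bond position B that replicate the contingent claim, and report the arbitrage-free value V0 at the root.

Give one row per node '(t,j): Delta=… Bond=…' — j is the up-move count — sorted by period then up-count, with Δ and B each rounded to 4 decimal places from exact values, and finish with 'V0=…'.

(0,0): Delta=0.3072 Bond=-16.1461
(1,0): Delta=0.0000 Bond=0.0000
(1,1): Delta=0.3856 Bond=-23.9157
V0=7.5045

Since d<R<u, set p* = (R−d)/(u−d) = 0.7021; price each node as the discounted p*-expectation of its children.
At expiry t=2: V(2,0)=0.0000, V(2,1)=0.0000, V(2,2)=16.4648
  t=1,j=0: stock 54.6700 → up 64.5106 (V=0.0000), down 38.8157 (V=0.0000). Price 0.0000; hedge Δ=0.0000, bond B=0.0000.
  t=1,j=1: stock 90.8600 → up 107.2148 (V=16.4648), down 64.5106 (V=0.0000). Price 11.1158; hedge Δ=0.3856, bond B=-23.9157.
  t=0,j=0: stock 77.0000 → up 90.8600 (V=11.1158), down 54.6700 (V=0.0000). Price 7.5045; hedge Δ=0.3072, bond B=-16.1461.
Check: Δ(0,0)·S0 + B(0,0) = 7.5045 = V0.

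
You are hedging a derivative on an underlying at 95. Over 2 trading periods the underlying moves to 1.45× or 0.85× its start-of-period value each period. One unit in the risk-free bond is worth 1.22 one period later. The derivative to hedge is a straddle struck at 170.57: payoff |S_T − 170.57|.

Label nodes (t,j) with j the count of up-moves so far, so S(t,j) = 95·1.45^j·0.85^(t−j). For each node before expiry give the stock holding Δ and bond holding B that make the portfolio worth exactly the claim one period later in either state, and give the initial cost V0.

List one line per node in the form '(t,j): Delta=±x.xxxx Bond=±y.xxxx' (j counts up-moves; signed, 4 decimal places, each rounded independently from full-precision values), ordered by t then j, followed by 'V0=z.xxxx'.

The replicating-portfolio and risk-neutral prices coincide; use p* = (1.22−0.85)/(1.45−0.85) = 0.6167 for the latter.
At expiry t=2: V(2,0)=101.9325, V(2,1)=53.4825, V(2,2)=29.1675
Node (1,0) S=80.7500: V=(p*·53.4825+(1−p*)·101.9325)/1.22=59.0615; Δ=(53.4825−101.9325)/(117.0875−68.6375)=-1.0000; B=V−Δ·S=139.8115
Node (1,1) S=137.7500: V=(p*·29.1675+(1−p*)·53.4825)/1.22=31.5477; Δ=(29.1675−53.4825)/(199.7375−117.0875)=-0.2942; B=V−Δ·S=72.0727
Node (0,0) S=95.0000: V=(p*·31.5477+(1−p*)·59.0615)/1.22=34.5038; Δ=(31.5477−59.0615)/(137.7500−80.7500)=-0.4827; B=V−Δ·S=80.3600
Check: Δ(0,0)·S0 + B(0,0) = 34.5038 = V0.

(0,0): Delta=-0.4827 Bond=80.3600
(1,0): Delta=-1.0000 Bond=139.8115
(1,1): Delta=-0.2942 Bond=72.0727
V0=34.5038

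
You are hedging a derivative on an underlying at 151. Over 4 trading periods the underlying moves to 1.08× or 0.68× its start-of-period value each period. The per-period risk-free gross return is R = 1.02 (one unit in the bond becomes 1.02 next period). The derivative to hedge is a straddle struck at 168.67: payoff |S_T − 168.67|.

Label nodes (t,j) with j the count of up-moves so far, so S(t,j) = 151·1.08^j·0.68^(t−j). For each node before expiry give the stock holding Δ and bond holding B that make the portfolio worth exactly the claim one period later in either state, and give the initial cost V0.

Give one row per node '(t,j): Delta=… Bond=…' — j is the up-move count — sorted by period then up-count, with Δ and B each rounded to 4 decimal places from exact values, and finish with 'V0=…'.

(0,0): Delta=-0.2955 Bond=84.9071
(1,0): Delta=-1.0000 Bond=158.9415
(1,1): Delta=-0.2172 Bond=73.8400
(2,0): Delta=-1.0000 Bond=162.1203
(2,1): Delta=-1.0000 Bond=162.1203
(2,2): Delta=-0.1303 Bond=59.9986
(3,0): Delta=-1.0000 Bond=165.3627
(3,1): Delta=-1.0000 Bond=165.3627
(3,2): Delta=-1.0000 Bond=165.3627
(3,3): Delta=-0.0336 Bond=42.8166
V0=40.2840

Risk-neutral probability p* = (R−d)/(u−d) = (1.02−0.68)/(1.08−0.68) = 0.8500.
Terminal payoffs: V(4,0)=136.3841, V(4,1)=117.3924, V(4,2)=87.2292, V(4,3)=39.3228, V(4,4)=36.7638
(3,0): S=47.4792. Δ = (V_up−V_dn)/(S_up−S_dn) = (117.3924−136.3841)/(51.2776−32.2859) = -1.0000. V = [p*·117.3924 + (1−p*)·136.3841]/1.02 = 117.8835. B = V − Δ·S = 165.3627.
(3,1): S=75.4082. Δ = (V_up−V_dn)/(S_up−S_dn) = (87.2292−117.3924)/(81.4408−51.2776) = -1.0000. V = [p*·87.2292 + (1−p*)·117.3924]/1.02 = 89.9546. B = V − Δ·S = 165.3627.
(3,2): S=119.7660. Δ = (V_up−V_dn)/(S_up−S_dn) = (39.3228−87.2292)/(129.3472−81.4408) = -1.0000. V = [p*·39.3228 + (1−p*)·87.2292]/1.02 = 45.5968. B = V − Δ·S = 165.3627.
(3,3): S=190.2165. Δ = (V_up−V_dn)/(S_up−S_dn) = (36.7638−39.3228)/(205.4338−129.3472) = -0.0336. V = [p*·36.7638 + (1−p*)·39.3228]/1.02 = 36.4193. B = V − Δ·S = 42.8166.
(2,0): S=69.8224. Δ = (V_up−V_dn)/(S_up−S_dn) = (89.9546−117.8835)/(75.4082−47.4792) = -1.0000. V = [p*·89.9546 + (1−p*)·117.8835]/1.02 = 92.2979. B = V − Δ·S = 162.1203.
(2,1): S=110.8944. Δ = (V_up−V_dn)/(S_up−S_dn) = (45.5968−89.9546)/(119.7660−75.4082) = -1.0000. V = [p*·45.5968 + (1−p*)·89.9546]/1.02 = 51.2259. B = V − Δ·S = 162.1203.
(2,2): S=176.1264. Δ = (V_up−V_dn)/(S_up−S_dn) = (36.4193−45.5968)/(190.2165−119.7660) = -0.1303. V = [p*·36.4193 + (1−p*)·45.5968]/1.02 = 37.0548. B = V − Δ·S = 59.9986.
(1,0): S=102.6800. Δ = (V_up−V_dn)/(S_up−S_dn) = (51.2259−92.2979)/(110.8944−69.8224) = -1.0000. V = [p*·51.2259 + (1−p*)·92.2979]/1.02 = 56.2615. B = V − Δ·S = 158.9415.
(1,1): S=163.0800. Δ = (V_up−V_dn)/(S_up−S_dn) = (37.0548−51.2259)/(176.1264−110.8944) = -0.2172. V = [p*·37.0548 + (1−p*)·51.2259]/1.02 = 38.4122. B = V − Δ·S = 73.8400.
(0,0): S=151.0000. Δ = (V_up−V_dn)/(S_up−S_dn) = (38.4122−56.2615)/(163.0800−102.6800) = -0.2955. V = [p*·38.4122 + (1−p*)·56.2615]/1.02 = 40.2840. B = V − Δ·S = 84.9071.
Self-financing check: at every node Δ·S+B equals the discounted successor values.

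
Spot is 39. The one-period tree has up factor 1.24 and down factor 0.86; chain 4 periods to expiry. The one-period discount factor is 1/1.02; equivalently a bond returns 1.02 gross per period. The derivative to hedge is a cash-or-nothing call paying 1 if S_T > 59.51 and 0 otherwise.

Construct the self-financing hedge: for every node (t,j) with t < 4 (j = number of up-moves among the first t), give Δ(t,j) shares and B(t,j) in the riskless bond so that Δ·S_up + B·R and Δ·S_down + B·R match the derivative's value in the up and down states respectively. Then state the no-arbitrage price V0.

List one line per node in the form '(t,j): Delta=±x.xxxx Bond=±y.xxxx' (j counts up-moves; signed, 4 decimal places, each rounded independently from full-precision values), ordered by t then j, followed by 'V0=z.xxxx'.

(0,0): Delta=0.0196 Bond=-0.5748
(1,0): Delta=0.0134 Bond=-0.3781
(1,1): Delta=0.0255 Bond=-0.8727
(2,0): Delta=0.0000 Bond=0.0000
(2,1): Delta=0.0261 Bond=-0.9159
(2,2): Delta=0.0249 Bond=-0.8547
(3,0): Delta=0.0000 Bond=0.0000
(3,1): Delta=0.0000 Bond=0.0000
(3,2): Delta=0.0510 Bond=-2.2188
(3,3): Delta=0.0000 Bond=0.9804
V0=0.1887

Risk-neutral probability p* = (R−d)/(u−d) = (1.02−0.86)/(1.24−0.86) = 0.4211.
Payoff layer (t=4): V(4,0)=0.0000, V(4,1)=0.0000, V(4,2)=0.0000, V(4,3)=1.0000, V(4,4)=1.0000
Node (3,0) S=24.8062: V=(p*·0.0000+(1−p*)·0.0000)/1.02=0.0000; Δ=(0.0000−0.0000)/(30.7597−21.3333)=0.0000; B=V−Δ·S=0.0000
Node (3,1) S=35.7671: V=(p*·0.0000+(1−p*)·0.0000)/1.02=0.0000; Δ=(0.0000−0.0000)/(44.3511−30.7597)=0.0000; B=V−Δ·S=0.0000
Node (3,2) S=51.5711: V=(p*·1.0000+(1−p*)·0.0000)/1.02=0.4128; Δ=(1.0000−0.0000)/(63.9482−44.3511)=0.0510; B=V−Δ·S=-2.2188
Node (3,3) S=74.3583: V=(p*·1.0000+(1−p*)·1.0000)/1.02=0.9804; Δ=(1.0000−1.0000)/(92.2043−63.9482)=0.0000; B=V−Δ·S=0.9804
Node (2,0) S=28.8444: V=(p*·0.0000+(1−p*)·0.0000)/1.02=0.0000; Δ=(0.0000−0.0000)/(35.7671−24.8062)=0.0000; B=V−Δ·S=0.0000
Node (2,1) S=41.5896: V=(p*·0.4128+(1−p*)·0.0000)/1.02=0.1704; Δ=(0.4128−0.0000)/(51.5711−35.7671)=0.0261; B=V−Δ·S=-0.9159
Node (2,2) S=59.9664: V=(p*·0.9804+(1−p*)·0.4128)/1.02=0.6390; Δ=(0.9804−0.4128)/(74.3583−51.5711)=0.0249; B=V−Δ·S=-0.8547
Node (1,0) S=33.5400: V=(p*·0.1704+(1−p*)·0.0000)/1.02=0.0703; Δ=(0.1704−0.0000)/(41.5896−28.8444)=0.0134; B=V−Δ·S=-0.3781
Node (1,1) S=48.3600: V=(p*·0.6390+(1−p*)·0.1704)/1.02=0.3605; Δ=(0.6390−0.1704)/(59.9664−41.5896)=0.0255; B=V−Δ·S=-0.8727
Node (0,0) S=39.0000: V=(p*·0.3605+(1−p*)·0.0703)/1.02=0.1887; Δ=(0.3605−0.0703)/(48.3600−33.5400)=0.0196; B=V−Δ·S=-0.5748
Each (Δ,B) replicates both successor values, so the strategy is self-financing and V0 is arbitrage-free.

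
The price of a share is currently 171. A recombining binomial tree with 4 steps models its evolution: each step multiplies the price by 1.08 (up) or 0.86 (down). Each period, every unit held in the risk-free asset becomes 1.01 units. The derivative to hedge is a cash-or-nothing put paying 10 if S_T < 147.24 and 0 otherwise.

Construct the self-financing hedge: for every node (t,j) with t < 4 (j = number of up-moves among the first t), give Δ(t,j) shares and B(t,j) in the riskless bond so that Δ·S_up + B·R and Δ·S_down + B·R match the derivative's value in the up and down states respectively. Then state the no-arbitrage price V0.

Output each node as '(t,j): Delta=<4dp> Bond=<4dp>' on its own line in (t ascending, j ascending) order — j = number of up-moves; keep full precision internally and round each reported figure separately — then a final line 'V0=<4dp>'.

(0,0): Delta=-0.0534 Bond=10.0787
(1,0): Delta=-0.1315 Bond=21.6560
(1,1): Delta=-0.0244 Bond=4.8238
(2,0): Delta=-0.2426 Bond=35.9307
(2,1): Delta=-0.0902 Bond=15.3121
(2,2): Delta=0.0000 Bond=0.0000
(3,0): Delta=0.0000 Bond=9.9010
(3,1): Delta=-0.3328 Bond=48.6049
(3,2): Delta=0.0000 Bond=0.0000
(3,3): Delta=0.0000 Bond=0.0000
V0=0.9427

The replicating-portfolio and risk-neutral prices coincide; use p* = (1.01−0.86)/(1.08−0.86) = 0.6818 for the latter.
At expiry t=4: V(4,0)=10.0000, V(4,1)=10.0000, V(4,2)=0.0000, V(4,3)=0.0000, V(4,4)=0.0000
  t=3,j=0: stock 108.7656 → up 117.4668 (V=10.0000), down 93.5384 (V=10.0000). Price 9.9010; hedge Δ=0.0000, bond B=9.9010.
  t=3,j=1: stock 136.5893 → up 147.5165 (V=0.0000), down 117.4668 (V=10.0000). Price 3.1503; hedge Δ=-0.3328, bond B=48.6049.
  t=3,j=2: stock 171.5308 → up 185.2532 (V=0.0000), down 147.5165 (V=0.0000). Price 0.0000; hedge Δ=0.0000, bond B=0.0000.
  t=3,j=3: stock 215.4108 → up 232.6436 (V=0.0000), down 185.2532 (V=0.0000). Price 0.0000; hedge Δ=0.0000, bond B=0.0000.
  t=2,j=0: stock 126.4716 → up 136.5893 (V=3.1503), down 108.7656 (V=9.9010). Price 5.2458; hedge Δ=-0.2426, bond B=35.9307.
  t=2,j=1: stock 158.8248 → up 171.5308 (V=0.0000), down 136.5893 (V=3.1503). Price 0.9924; hedge Δ=-0.0902, bond B=15.3121.
  t=2,j=2: stock 199.4544 → up 215.4108 (V=0.0000), down 171.5308 (V=0.0000). Price 0.0000; hedge Δ=0.0000, bond B=0.0000.
  t=1,j=0: stock 147.0600 → up 158.8248 (V=0.9924), down 126.4716 (V=5.2458). Price 2.3226; hedge Δ=-0.1315, bond B=21.6560.
  t=1,j=1: stock 184.6800 → up 199.4544 (V=0.0000), down 158.8248 (V=0.9924). Price 0.3127; hedge Δ=-0.0244, bond B=4.8238.
  t=0,j=0: stock 171.0000 → up 184.6800 (V=0.3127), down 147.0600 (V=2.3226). Price 0.9427; hedge Δ=-0.0534, bond B=10.0787.
Self-financing check: at every node Δ·S+B equals the discounted successor values.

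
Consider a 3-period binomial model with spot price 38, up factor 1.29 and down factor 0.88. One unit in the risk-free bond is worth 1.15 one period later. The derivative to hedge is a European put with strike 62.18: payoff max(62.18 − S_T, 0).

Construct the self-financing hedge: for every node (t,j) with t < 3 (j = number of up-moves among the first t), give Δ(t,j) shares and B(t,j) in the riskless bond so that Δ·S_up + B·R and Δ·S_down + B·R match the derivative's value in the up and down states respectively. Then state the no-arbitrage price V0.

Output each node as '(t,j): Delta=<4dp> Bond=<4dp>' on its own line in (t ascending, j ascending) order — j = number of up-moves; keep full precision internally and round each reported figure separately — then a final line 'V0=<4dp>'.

(0,0): Delta=-0.5918 Bond=29.0147
(1,0): Delta=-1.0000 Bond=47.0170
(1,1): Delta=-0.4474 Bond=26.2892
(2,0): Delta=-1.0000 Bond=54.0696
(2,1): Delta=-1.0000 Bond=54.0696
(2,2): Delta=-0.2520 Bond=17.8726
V0=6.5262

Since d<R<u, set p* = (R−d)/(u−d) = 0.6585; price each node as the discounted p*-expectation of its children.
Terminal values V(3,·): V(3,0)=36.2841, V(3,1)=24.2189, V(3,2)=6.5325, V(3,3)=0.0000
(2,0): S=29.4272. Δ = (V_up−V_dn)/(S_up−S_dn) = (24.2189−36.2841)/(37.9611−25.8959) = -1.0000. V = [p*·24.2189 + (1−p*)·36.2841]/1.15 = 24.6424. B = V − Δ·S = 54.0696.
(2,1): S=43.1376. Δ = (V_up−V_dn)/(S_up−S_dn) = (6.5325−24.2189)/(55.6475−37.9611) = -1.0000. V = [p*·6.5325 + (1−p*)·24.2189]/1.15 = 10.9320. B = V − Δ·S = 54.0696.
(2,2): S=63.2358. Δ = (V_up−V_dn)/(S_up−S_dn) = (0.0000−6.5325)/(81.5742−55.6475) = -0.2520. V = [p*·0.0000 + (1−p*)·6.5325]/1.15 = 1.9397. B = V − Δ·S = 17.8726.
(1,0): S=33.4400. Δ = (V_up−V_dn)/(S_up−S_dn) = (10.9320−24.6424)/(43.1376−29.4272) = -1.0000. V = [p*·10.9320 + (1−p*)·24.6424]/1.15 = 13.5770. B = V − Δ·S = 47.0170.
(1,1): S=49.0200. Δ = (V_up−V_dn)/(S_up−S_dn) = (1.9397−10.9320)/(63.2358−43.1376) = -0.4474. V = [p*·1.9397 + (1−p*)·10.9320]/1.15 = 4.3567. B = V − Δ·S = 26.2892.
(0,0): S=38.0000. Δ = (V_up−V_dn)/(S_up−S_dn) = (4.3567−13.5770)/(49.0200−33.4400) = -0.5918. V = [p*·4.3567 + (1−p*)·13.5770]/1.15 = 6.5262. B = V − Δ·S = 29.0147.
Check: Δ(0,0)·S0 + B(0,0) = 6.5262 = V0.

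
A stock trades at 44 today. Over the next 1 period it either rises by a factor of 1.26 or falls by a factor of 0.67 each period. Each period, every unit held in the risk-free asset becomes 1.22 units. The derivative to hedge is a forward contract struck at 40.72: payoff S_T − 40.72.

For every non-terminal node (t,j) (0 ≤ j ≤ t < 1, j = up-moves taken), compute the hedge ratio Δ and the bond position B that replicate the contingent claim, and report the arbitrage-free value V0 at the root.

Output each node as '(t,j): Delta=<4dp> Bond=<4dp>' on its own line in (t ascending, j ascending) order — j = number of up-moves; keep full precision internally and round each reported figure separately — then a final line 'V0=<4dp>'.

The replicating-portfolio and risk-neutral prices coincide; use p* = (1.22−0.67)/(1.26−0.67) = 0.9322 for the latter.
Terminal payoffs: V(1,0)=-11.2400, V(1,1)=14.7200
(0,0): S=44.0000. Δ = (V_up−V_dn)/(S_up−S_dn) = (14.7200−-11.2400)/(55.4400−29.4800) = 1.0000. V = [p*·14.7200 + (1−p*)·-11.2400]/1.22 = 10.6230. B = V − Δ·S = -33.3770.
Each (Δ,B) replicates both successor values, so the strategy is self-financing and V0 is arbitrage-free.

(0,0): Delta=1.0000 Bond=-33.3770
V0=10.6230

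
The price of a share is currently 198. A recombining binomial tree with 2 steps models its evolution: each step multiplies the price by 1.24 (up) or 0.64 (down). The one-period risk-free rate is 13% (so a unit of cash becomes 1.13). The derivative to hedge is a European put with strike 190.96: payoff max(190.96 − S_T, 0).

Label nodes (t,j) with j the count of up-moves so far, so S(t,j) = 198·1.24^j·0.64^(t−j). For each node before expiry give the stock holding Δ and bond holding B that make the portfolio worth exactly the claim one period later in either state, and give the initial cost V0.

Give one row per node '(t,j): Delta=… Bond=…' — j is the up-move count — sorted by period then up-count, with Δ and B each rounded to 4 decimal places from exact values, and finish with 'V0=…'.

The replicating-portfolio and risk-neutral prices coincide; use p* = (1.13−0.64)/(1.24−0.64) = 0.8167 for the latter.
Payoff layer (t=2): V(2,0)=109.8592, V(2,1)=33.8272, V(2,2)=0.0000
Node (1,0) S=126.7200: V=(p*·33.8272+(1−p*)·109.8592)/1.13=42.2712; Δ=(33.8272−109.8592)/(157.1328−81.1008)=-1.0000; B=V−Δ·S=168.9912
Node (1,1) S=245.5200: V=(p*·0.0000+(1−p*)·33.8272)/1.13=5.4882; Δ=(0.0000−33.8272)/(304.4448−157.1328)=-0.2296; B=V−Δ·S=61.8669
Node (0,0) S=198.0000: V=(p*·5.4882+(1−p*)·42.2712)/1.13=10.8245; Δ=(5.4882−42.2712)/(245.5200−126.7200)=-0.3096; B=V−Δ·S=72.1295
Each (Δ,B) replicates both successor values, so the strategy is self-financing and V0 is arbitrage-free.

(0,0): Delta=-0.3096 Bond=72.1295
(1,0): Delta=-1.0000 Bond=168.9912
(1,1): Delta=-0.2296 Bond=61.8669
V0=10.8245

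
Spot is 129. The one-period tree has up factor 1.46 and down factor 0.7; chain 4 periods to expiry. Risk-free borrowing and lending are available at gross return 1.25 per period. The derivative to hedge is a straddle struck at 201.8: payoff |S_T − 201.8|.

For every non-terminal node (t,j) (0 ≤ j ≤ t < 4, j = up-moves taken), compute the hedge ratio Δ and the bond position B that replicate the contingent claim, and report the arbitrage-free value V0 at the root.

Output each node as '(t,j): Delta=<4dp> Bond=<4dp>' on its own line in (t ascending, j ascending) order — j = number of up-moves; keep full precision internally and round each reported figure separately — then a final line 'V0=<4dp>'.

No-arbitrage ⇒ martingale measure with p* = (R−d)/(u−d) = 0.7237.
At expiry t=4: V(4,0)=170.8271, V(4,1)=137.1994, V(4,2)=67.0616, V(4,3)=79.2259, V(4,4)=384.3397
Node (3,0) S=44.2470: V=(p*·137.1994+(1−p*)·170.8271)/1.25=117.1930; Δ=(137.1994−170.8271)/(64.6006−30.9729)=-1.0000; B=V−Δ·S=161.4400
Node (3,1) S=92.2866: V=(p*·67.0616+(1−p*)·137.1994)/1.25=69.1534; Δ=(67.0616−137.1994)/(134.7384−64.6006)=-1.0000; B=V−Δ·S=161.4400
Node (3,2) S=192.4835: V=(p*·79.2259+(1−p*)·67.0616)/1.25=60.6918; Δ=(79.2259−67.0616)/(281.0259−134.7384)=0.0832; B=V−Δ·S=44.6861
Node (3,3) S=401.4655: V=(p*·384.3397+(1−p*)·79.2259)/1.25=240.0255; Δ=(384.3397−79.2259)/(586.1397−281.0259)=1.0000; B=V−Δ·S=-161.4400
Node (2,0) S=63.2100: V=(p*·69.1534+(1−p*)·117.1930)/1.25=65.9420; Δ=(69.1534−117.1930)/(92.2866−44.2470)=-1.0000; B=V−Δ·S=129.1520
Node (2,1) S=131.8380: V=(p*·60.6918+(1−p*)·69.1534)/1.25=50.4239; Δ=(60.6918−69.1534)/(192.4835−92.2866)=-0.0845; B=V−Δ·S=61.5576
Node (2,2) S=274.9764: V=(p*·240.0255+(1−p*)·60.6918)/1.25=152.3782; Δ=(240.0255−60.6918)/(401.4655−192.4835)=0.8581; B=V−Δ·S=-83.5873
Node (1,0) S=90.3000: V=(p*·50.4239+(1−p*)·65.9420)/1.25=43.7694; Δ=(50.4239−65.9420)/(131.8380−63.2100)=-0.2261; B=V−Δ·S=64.1880
Node (1,1) S=188.3400: V=(p*·152.3782+(1−p*)·50.4239)/1.25=99.3653; Δ=(152.3782−50.4239)/(274.9764−131.8380)=0.7123; B=V−Δ·S=-34.7852
Node (0,0) S=129.0000: V=(p*·99.3653+(1−p*)·43.7694)/1.25=67.2026; Δ=(99.3653−43.7694)/(188.3400−90.3000)=0.5671; B=V−Δ·S=-5.9499
Check: Δ(0,0)·S0 + B(0,0) = 67.2026 = V0.

(0,0): Delta=0.5671 Bond=-5.9499
(1,0): Delta=-0.2261 Bond=64.1880
(1,1): Delta=0.7123 Bond=-34.7852
(2,0): Delta=-1.0000 Bond=129.1520
(2,1): Delta=-0.0845 Bond=61.5576
(2,2): Delta=0.8581 Bond=-83.5873
(3,0): Delta=-1.0000 Bond=161.4400
(3,1): Delta=-1.0000 Bond=161.4400
(3,2): Delta=0.0832 Bond=44.6861
(3,3): Delta=1.0000 Bond=-161.4400
V0=67.2026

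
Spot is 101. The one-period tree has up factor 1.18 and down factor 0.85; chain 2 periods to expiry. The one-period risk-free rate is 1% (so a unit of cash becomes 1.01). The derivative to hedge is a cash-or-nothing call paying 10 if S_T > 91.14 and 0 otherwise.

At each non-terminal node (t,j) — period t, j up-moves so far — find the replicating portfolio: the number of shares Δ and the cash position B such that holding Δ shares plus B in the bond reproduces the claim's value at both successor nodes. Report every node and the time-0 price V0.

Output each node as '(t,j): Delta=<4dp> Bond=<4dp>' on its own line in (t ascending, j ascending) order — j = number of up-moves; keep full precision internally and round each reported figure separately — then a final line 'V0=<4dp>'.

The replicating-portfolio and risk-neutral prices coincide; use p* = (1.01−0.85)/(1.18−0.85) = 0.4848 for the latter.
Payoff layer (t=2): V(2,0)=0.0000, V(2,1)=10.0000, V(2,2)=10.0000
  t=1,j=0: stock 85.8500 → up 101.3030 (V=10.0000), down 72.9725 (V=0.0000). Price 4.8005; hedge Δ=0.3530, bond B=-25.5026.
  t=1,j=1: stock 119.1800 → up 140.6324 (V=10.0000), down 101.3030 (V=10.0000). Price 9.9010; hedge Δ=0.0000, bond B=9.9010.
  t=0,j=0: stock 101.0000 → up 119.1800 (V=9.9010), down 85.8500 (V=4.8005). Price 7.2014; hedge Δ=0.1530, bond B=-8.2547.
Each (Δ,B) replicates both successor values, so the strategy is self-financing and V0 is arbitrage-free.

(0,0): Delta=0.1530 Bond=-8.2547
(1,0): Delta=0.3530 Bond=-25.5026
(1,1): Delta=0.0000 Bond=9.9010
V0=7.2014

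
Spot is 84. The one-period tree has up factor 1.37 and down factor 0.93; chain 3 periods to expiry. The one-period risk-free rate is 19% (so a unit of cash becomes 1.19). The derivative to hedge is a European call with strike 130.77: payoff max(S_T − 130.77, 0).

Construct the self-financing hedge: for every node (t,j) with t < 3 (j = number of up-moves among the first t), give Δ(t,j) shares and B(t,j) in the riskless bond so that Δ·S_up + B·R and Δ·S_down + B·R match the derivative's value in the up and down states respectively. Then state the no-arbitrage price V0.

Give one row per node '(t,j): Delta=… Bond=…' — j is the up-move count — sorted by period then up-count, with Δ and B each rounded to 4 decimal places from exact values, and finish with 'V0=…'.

No-arbitrage ⇒ martingale measure with p* = (R−d)/(u−d) = 0.5909.
Terminal values V(3,·): V(3,0)=0.0000, V(3,1)=0.0000, V(3,2)=15.8534, V(3,3)=85.2237
(2,0): S=72.6516. Δ = (V_up−V_dn)/(S_up−S_dn) = (0.0000−0.0000)/(99.5327−67.5660) = 0.0000. V = [p*·0.0000 + (1−p*)·0.0000]/1.19 = 0.0000. B = V − Δ·S = 0.0000.
(2,1): S=107.0244. Δ = (V_up−V_dn)/(S_up−S_dn) = (15.8534−0.0000)/(146.6234−99.5327) = 0.3367. V = [p*·15.8534 + (1−p*)·0.0000]/1.19 = 7.8722. B = V − Δ·S = -28.1583.
(2,2): S=157.6596. Δ = (V_up−V_dn)/(S_up−S_dn) = (85.2237−15.8534)/(215.9937−146.6234) = 1.0000. V = [p*·85.2237 + (1−p*)·15.8534]/1.19 = 47.7688. B = V − Δ·S = -109.8908.
(1,0): S=78.1200. Δ = (V_up−V_dn)/(S_up−S_dn) = (7.8722−0.0000)/(107.0244−72.6516) = 0.2290. V = [p*·7.8722 + (1−p*)·0.0000]/1.19 = 3.9090. B = V − Δ·S = -13.9824.
(1,1): S=115.0800. Δ = (V_up−V_dn)/(S_up−S_dn) = (47.7688−7.8722)/(157.6596−107.0244) = 0.7879. V = [p*·47.7688 + (1−p*)·7.8722]/1.19 = 26.4265. B = V − Δ·S = -64.2477.
(0,0): S=84.0000. Δ = (V_up−V_dn)/(S_up−S_dn) = (26.4265−3.9090)/(115.0800−78.1200) = 0.6092. V = [p*·26.4265 + (1−p*)·3.9090]/1.19 = 14.4662. B = V − Δ·S = -36.7097.
Root portfolio cost Δ·84+B reproduces V0=14.4662.

(0,0): Delta=0.6092 Bond=-36.7097
(1,0): Delta=0.2290 Bond=-13.9824
(1,1): Delta=0.7879 Bond=-64.2477
(2,0): Delta=0.0000 Bond=0.0000
(2,1): Delta=0.3367 Bond=-28.1583
(2,2): Delta=1.0000 Bond=-109.8908
V0=14.4662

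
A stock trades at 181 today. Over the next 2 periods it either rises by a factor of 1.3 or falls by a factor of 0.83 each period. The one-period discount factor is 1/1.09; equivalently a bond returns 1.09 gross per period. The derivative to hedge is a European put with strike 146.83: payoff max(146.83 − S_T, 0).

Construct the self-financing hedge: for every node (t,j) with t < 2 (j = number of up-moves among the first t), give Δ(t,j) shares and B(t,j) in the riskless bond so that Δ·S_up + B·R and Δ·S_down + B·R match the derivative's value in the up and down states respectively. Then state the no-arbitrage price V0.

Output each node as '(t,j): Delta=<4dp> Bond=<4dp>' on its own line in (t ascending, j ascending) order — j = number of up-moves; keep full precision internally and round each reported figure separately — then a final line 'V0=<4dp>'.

(0,0): Delta=-0.1067 Bond=23.0289
(1,0): Delta=-0.3135 Bond=56.1796
(1,1): Delta=0.0000 Bond=0.0000
V0=3.7201

Since d<R<u, set p* = (R−d)/(u−d) = 0.5532; price each node as the discounted p*-expectation of its children.
Terminal payoffs: V(2,0)=22.1391, V(2,1)=0.0000, V(2,2)=0.0000
Node (1,0) S=150.2300: V=(p*·0.0000+(1−p*)·22.1391)/1.09=9.0752; Δ=(0.0000−22.1391)/(195.2990−124.6909)=-0.3135; B=V−Δ·S=56.1796
Node (1,1) S=235.3000: V=(p*·0.0000+(1−p*)·0.0000)/1.09=0.0000; Δ=(0.0000−0.0000)/(305.8900−195.2990)=0.0000; B=V−Δ·S=0.0000
Node (0,0) S=181.0000: V=(p*·0.0000+(1−p*)·9.0752)/1.09=3.7201; Δ=(0.0000−9.0752)/(235.3000−150.2300)=-0.1067; B=V−Δ·S=23.0289
The time-0 hedge costs 3.7201, which is the no-arbitrage price.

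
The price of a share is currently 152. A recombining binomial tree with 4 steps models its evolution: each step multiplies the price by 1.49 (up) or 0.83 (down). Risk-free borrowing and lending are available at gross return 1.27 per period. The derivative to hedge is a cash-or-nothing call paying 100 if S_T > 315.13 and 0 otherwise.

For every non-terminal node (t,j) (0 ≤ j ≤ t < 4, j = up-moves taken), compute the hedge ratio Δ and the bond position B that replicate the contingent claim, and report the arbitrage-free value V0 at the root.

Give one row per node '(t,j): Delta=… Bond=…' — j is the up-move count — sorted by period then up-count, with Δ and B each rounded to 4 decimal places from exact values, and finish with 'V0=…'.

(0,0): Delta=0.2163 Bond=-10.0954
(1,0): Delta=0.3309 Bond=-27.2860
(1,1): Delta=0.1843 Bond=-5.5887
(2,0): Delta=0.0000 Bond=0.0000
(2,1): Delta=0.4231 Bond=-51.9799
(2,2): Delta=0.1178 Bond=15.3435
(3,0): Delta=0.0000 Bond=0.0000
(3,1): Delta=0.0000 Bond=0.0000
(3,2): Delta=0.5410 Bond=-99.0217
(3,3): Delta=0.0000 Bond=78.7402
V0=22.7794

Under the risk-neutral measure, an up-move has probability p* = (R−d)/(u−d) = 0.6667 and values discount at R = 1.27.
Terminal values V(4,·): V(4,0)=0.0000, V(4,1)=0.0000, V(4,2)=0.0000, V(4,3)=100.0000, V(4,4)=100.0000
  t=3,j=0: stock 86.9116 → up 129.4983 (V=0.0000), down 72.1366 (V=0.0000). Price 0.0000; hedge Δ=0.0000, bond B=0.0000.
  t=3,j=1: stock 156.0221 → up 232.4729 (V=0.0000), down 129.4983 (V=0.0000). Price 0.0000; hedge Δ=0.0000, bond B=0.0000.
  t=3,j=2: stock 280.0878 → up 417.3308 (V=100.0000), down 232.4729 (V=0.0000). Price 52.4934; hedge Δ=0.5410, bond B=-99.0217.
  t=3,j=3: stock 502.8082 → up 749.1843 (V=100.0000), down 417.3308 (V=100.0000). Price 78.7402; hedge Δ=0.0000, bond B=78.7402.
  t=2,j=0: stock 104.7128 → up 156.0221 (V=0.0000), down 86.9116 (V=0.0000). Price 0.0000; hedge Δ=0.0000, bond B=0.0000.
  t=2,j=1: stock 187.9784 → up 280.0878 (V=52.4934), down 156.0221 (V=0.0000). Price 27.5556; hedge Δ=0.4231, bond B=-51.9799.
  t=2,j=2: stock 337.4552 → up 502.8082 (V=78.7402), down 280.0878 (V=52.4934). Price 55.1112; hedge Δ=0.1178, bond B=15.3435.
  t=1,j=0: stock 126.1600 → up 187.9784 (V=27.5556), down 104.7128 (V=0.0000). Price 14.4649; hedge Δ=0.3309, bond B=-27.2860.
  t=1,j=1: stock 226.4800 → up 337.4552 (V=55.1112), down 187.9784 (V=27.5556). Price 36.1622; hedge Δ=0.1843, bond B=-5.5887.
  t=0,j=0: stock 152.0000 → up 226.4800 (V=36.1622), down 126.1600 (V=14.4649). Price 22.7794; hedge Δ=0.2163, bond B=-10.0954.
Check: Δ(0,0)·S0 + B(0,0) = 22.7794 = V0.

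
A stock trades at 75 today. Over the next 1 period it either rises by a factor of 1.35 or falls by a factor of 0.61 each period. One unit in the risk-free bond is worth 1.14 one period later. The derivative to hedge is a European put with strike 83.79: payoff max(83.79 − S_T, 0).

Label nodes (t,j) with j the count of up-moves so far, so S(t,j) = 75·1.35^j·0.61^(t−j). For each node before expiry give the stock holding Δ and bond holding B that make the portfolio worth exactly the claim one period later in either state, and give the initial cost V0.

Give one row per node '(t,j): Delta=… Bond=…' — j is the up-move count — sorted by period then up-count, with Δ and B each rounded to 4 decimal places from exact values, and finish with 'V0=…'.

No-arbitrage ⇒ martingale measure with p* = (R−d)/(u−d) = 0.7162.
Payoff layer (t=1): V(1,0)=38.0400, V(1,1)=0.0000
(0,0): S=75.0000. Δ = (V_up−V_dn)/(S_up−S_dn) = (0.0000−38.0400)/(101.2500−45.7500) = -0.6854. V = [p*·0.0000 + (1−p*)·38.0400]/1.14 = 9.4694. B = V − Δ·S = 60.8748.
Root portfolio cost Δ·75+B reproduces V0=9.4694.

(0,0): Delta=-0.6854 Bond=60.8748
V0=9.4694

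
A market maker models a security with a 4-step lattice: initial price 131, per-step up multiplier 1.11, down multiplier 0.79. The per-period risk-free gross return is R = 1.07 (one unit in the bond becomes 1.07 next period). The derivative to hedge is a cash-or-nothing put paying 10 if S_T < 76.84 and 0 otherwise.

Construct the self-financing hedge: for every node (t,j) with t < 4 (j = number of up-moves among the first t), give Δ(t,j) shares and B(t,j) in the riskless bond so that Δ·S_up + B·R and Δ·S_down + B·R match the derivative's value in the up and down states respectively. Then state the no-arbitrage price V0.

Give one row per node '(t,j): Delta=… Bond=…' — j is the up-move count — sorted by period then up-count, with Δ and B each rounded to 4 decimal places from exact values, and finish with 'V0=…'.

(0,0): Delta=-0.0080 Bond=1.1003
(1,0): Delta=-0.0577 Bond=6.3215
(1,1): Delta=-0.0029 Bond=0.4424
(2,0): Delta=-0.3126 Bond=27.6020
(2,1): Delta=-0.0318 Bond=3.7872
(2,2): Delta=0.0000 Bond=0.0000
(3,0): Delta=0.0000 Bond=9.3458
(3,1): Delta=-0.3444 Bond=32.4182
(3,2): Delta=0.0000 Bond=0.0000
(3,3): Delta=0.0000 Bond=0.0000
V0=0.0540

The replicating-portfolio and risk-neutral prices coincide; use p* = (1.07−0.79)/(1.11−0.79) = 0.8750 for the latter.
Payoff layer (t=4): V(4,0)=10.0000, V(4,1)=10.0000, V(4,2)=0.0000, V(4,3)=0.0000, V(4,4)=0.0000
Node (3,0) S=64.5881: V=(p*·10.0000+(1−p*)·10.0000)/1.07=9.3458; Δ=(10.0000−10.0000)/(71.6928−51.0246)=0.0000; B=V−Δ·S=9.3458
Node (3,1) S=90.7504: V=(p*·0.0000+(1−p*)·10.0000)/1.07=1.1682; Δ=(0.0000−10.0000)/(100.7329−71.6928)=-0.3444; B=V−Δ·S=32.4182
Node (3,2) S=127.5100: V=(p*·0.0000+(1−p*)·0.0000)/1.07=0.0000; Δ=(0.0000−0.0000)/(141.5361−100.7329)=0.0000; B=V−Δ·S=0.0000
Node (3,3) S=179.1597: V=(p*·0.0000+(1−p*)·0.0000)/1.07=0.0000; Δ=(0.0000−0.0000)/(198.8672−141.5361)=0.0000; B=V−Δ·S=0.0000
Node (2,0) S=81.7571: V=(p*·1.1682+(1−p*)·9.3458)/1.07=2.0471; Δ=(1.1682−9.3458)/(90.7504−64.5881)=-0.3126; B=V−Δ·S=27.6020
Node (2,1) S=114.8739: V=(p*·0.0000+(1−p*)·1.1682)/1.07=0.1365; Δ=(0.0000−1.1682)/(127.5100−90.7504)=-0.0318; B=V−Δ·S=3.7872
Node (2,2) S=161.4051: V=(p*·0.0000+(1−p*)·0.0000)/1.07=0.0000; Δ=(0.0000−0.0000)/(179.1597−127.5100)=0.0000; B=V−Δ·S=0.0000
Node (1,0) S=103.4900: V=(p*·0.1365+(1−p*)·2.0471)/1.07=0.3508; Δ=(0.1365−2.0471)/(114.8739−81.7571)=-0.0577; B=V−Δ·S=6.3215
Node (1,1) S=145.4100: V=(p*·0.0000+(1−p*)·0.1365)/1.07=0.0159; Δ=(0.0000−0.1365)/(161.4051−114.8739)=-0.0029; B=V−Δ·S=0.4424
Node (0,0) S=131.0000: V=(p*·0.0159+(1−p*)·0.3508)/1.07=0.0540; Δ=(0.0159−0.3508)/(145.4100−103.4900)=-0.0080; B=V−Δ·S=1.1003
Check: Δ(0,0)·S0 + B(0,0) = 0.0540 = V0.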